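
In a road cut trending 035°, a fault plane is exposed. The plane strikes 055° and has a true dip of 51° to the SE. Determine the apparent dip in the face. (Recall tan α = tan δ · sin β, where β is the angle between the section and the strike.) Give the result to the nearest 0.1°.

22.9°

Angle between strike (055°) and section (035°): β = 20°.
tan(apparent dip) = tan 51° · sin 20° = 0.4224
apparent dip = arctan 0.4224 = 22.90°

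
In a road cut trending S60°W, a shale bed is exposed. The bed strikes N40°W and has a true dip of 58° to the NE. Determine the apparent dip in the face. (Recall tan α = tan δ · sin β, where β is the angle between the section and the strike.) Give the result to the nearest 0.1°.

The section lies 80° from the strike.
tan α = tan 58° × sin 80° = 1.6003 × 0.9848 = 1.5760
apparent dip = arctan 1.5760 = 57.60°

57.6°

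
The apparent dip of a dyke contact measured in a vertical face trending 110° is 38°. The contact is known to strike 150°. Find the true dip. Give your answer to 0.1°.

The section is 40° from the strike.
tan(true dip) = tan 38° / sin 40° = 1.2155
true dip = arctan 1.2155 = 50.55°

50.6°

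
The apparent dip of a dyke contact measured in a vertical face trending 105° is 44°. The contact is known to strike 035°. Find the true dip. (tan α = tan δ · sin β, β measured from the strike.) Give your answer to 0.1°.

β = acute angle between strike 035° and section 105° = 70°.
tan(true dip) = tan 44° / sin 70° = 1.0277
δ = arctan(1.0277) = 45.78°

45.8°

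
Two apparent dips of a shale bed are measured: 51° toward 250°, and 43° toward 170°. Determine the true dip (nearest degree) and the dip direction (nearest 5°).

Each apparent-dip line lies in the plane. As unit vectors (x east, y north, z up), v₁ plunges 51°→250° and v₂ plunges 43°→170°.
The plane normal is n = v₁ × v₂ ∝ (-0.413, -0.502, 0.453).
True dip = arccos(n_z / |n|) = arccos(0.5720) = 55.1°.
The horizontal component of n points toward azimuth atan2(n_x, n_y) = 219°, the dip direction.

true dip 55°, dip direction 220°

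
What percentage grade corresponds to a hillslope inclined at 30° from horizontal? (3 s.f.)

57.7%

grade % = 100 × tan 30° = 100 × 0.5774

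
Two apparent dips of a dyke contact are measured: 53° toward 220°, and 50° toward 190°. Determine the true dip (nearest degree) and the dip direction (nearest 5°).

The two traces are lines in the plane: v₁ = (sin 220°·cos 53°, cos 220°·cos 53°, −sin 53°), v₂ = (sin 190°·cos 50°, cos 190°·cos 50°, −sin 50°).
The plane normal is n = v₁ × v₂ ∝ (-0.152, -0.207, 0.193).
Dip δ = arctan(|n_h|/n_z) = arctan(0.257/0.193) = 53.1°.
The horizontal component of n points toward azimuth atan2(n_x, n_y) = 216°, the dip direction.

true dip 53°, dip direction 215°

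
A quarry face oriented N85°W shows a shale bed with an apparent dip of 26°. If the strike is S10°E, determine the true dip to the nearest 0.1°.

The section is 75° from the strike.
tan(true dip) = tan 26° / sin 75° = 0.5049
true dip = arctan 0.5049 = 26.79°

26.8°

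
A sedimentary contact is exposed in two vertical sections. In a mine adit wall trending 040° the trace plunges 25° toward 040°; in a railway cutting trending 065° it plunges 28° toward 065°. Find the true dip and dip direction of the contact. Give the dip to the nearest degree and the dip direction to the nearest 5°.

Represent each trace as a vector plunging at its apparent dip toward its trend (east-north-up frame): v₁ = (0.583, 0.694, -0.423), v₂ = (0.800, 0.373, -0.469).
n = v₁ × v₂ = (0.168, 0.065, 0.338) (taken with n_z > 0).
True dip = arccos(n_z / |n|) = arccos(0.8825) = 28.1°.
The horizontal component of n points toward azimuth atan2(n_x, n_y) = 69°, the dip direction.

true dip 28°, dip direction 070°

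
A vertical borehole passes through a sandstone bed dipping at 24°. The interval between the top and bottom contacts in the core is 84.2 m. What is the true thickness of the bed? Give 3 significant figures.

76.9 m

True thickness t = h · cos(dip) = 84.2 × cos 24°
t = 84.2 × 0.9135 = 76.921 m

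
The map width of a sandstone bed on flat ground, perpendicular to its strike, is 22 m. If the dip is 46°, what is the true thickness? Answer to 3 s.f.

15.8 m

True thickness t = w · sin(dip) = 22 × sin 46°
t = 22 × 0.7193 = 15.825 m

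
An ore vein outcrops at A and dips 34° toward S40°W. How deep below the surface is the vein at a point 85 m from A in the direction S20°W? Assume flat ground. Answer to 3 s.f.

The hole lies 20° from the dip direction, so the down-dip offset is 85 × cos 20° = 79.87 m.
Depth = down-dip offset × tan(dip) = 79.87 × tan 34° = 79.87 × 0.6745
Depth = 53.88 m

53.9 m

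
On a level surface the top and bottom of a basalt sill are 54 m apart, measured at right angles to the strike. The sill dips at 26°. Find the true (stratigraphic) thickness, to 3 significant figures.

True thickness t = w · sin(dip) = 54 × sin 26°
t = 54 × 0.4384 = 23.672 m

23.7 m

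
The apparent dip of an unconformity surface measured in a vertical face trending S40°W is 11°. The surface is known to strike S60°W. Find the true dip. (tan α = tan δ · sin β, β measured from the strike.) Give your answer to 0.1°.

29.6°

β = acute angle between strike S60°W and section S40°W = 20°.
tan δ = tan α / sin β = tan 11° / sin 20° = 0.1944 / 0.3420 = 0.5683
δ = arctan(0.5683) = 29.61°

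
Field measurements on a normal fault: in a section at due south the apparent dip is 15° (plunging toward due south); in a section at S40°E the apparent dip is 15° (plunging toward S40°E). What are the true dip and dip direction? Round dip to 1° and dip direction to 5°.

Each apparent-dip line lies in the plane. As unit vectors (x east, y north, z up), v₁ plunges 15°→due south and v₂ plunges 15°→S40°E.
Cross product v₁ × v₂ gives the pole to the plane: n ∝ (0.058, -0.161, 0.600).
Dip δ = arctan(|n_h|/n_z) = arctan(0.171/0.600) = 15.9°.
Dip direction = azimuth of (n_x, n_y) = atan2(0.058, -0.161) = 160°.

true dip 16°, dip direction 160°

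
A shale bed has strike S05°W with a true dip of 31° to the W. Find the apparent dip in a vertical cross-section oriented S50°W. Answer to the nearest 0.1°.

The strike is S05°W and the section trends S50°W; the acute angle between them is β = 45°.
tan α = tan 31° × sin 45° = 0.6009 × 0.7071 = 0.4249
apparent dip = arctan 0.4249 = 23.02°

23.0°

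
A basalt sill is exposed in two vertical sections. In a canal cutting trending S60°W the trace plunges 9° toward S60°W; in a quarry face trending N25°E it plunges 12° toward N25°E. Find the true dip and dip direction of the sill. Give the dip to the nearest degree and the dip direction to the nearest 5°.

true dip 32°, dip direction 315°

The two traces are lines in the plane: v₁ = (sin 240°·cos 9°, cos 240°·cos 9°, −sin 9°), v₂ = (sin 25°·cos 12°, cos 25°·cos 12°, −sin 12°).
n = v₁ × v₂ = (-0.241, 0.243, 0.554) (taken with n_z > 0).
True dip = arccos(n_z / |n|) = arccos(0.8509) = 31.7°.
Dip direction = azimuth of (n_x, n_y) = atan2(-0.241, 0.243) = 315°.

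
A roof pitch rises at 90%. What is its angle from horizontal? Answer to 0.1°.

42.0°

tan θ = 90/100 = 0.9000
θ = arctan(0.9000) = 41.99°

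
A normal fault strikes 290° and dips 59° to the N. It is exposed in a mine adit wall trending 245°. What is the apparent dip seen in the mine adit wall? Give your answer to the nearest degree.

50°

Angle between strike (290°) and section (245°): β = 45°.
tan α = tan 59° × sin 45° = 1.6643 × 0.7071 = 1.1768
α = arctan(1.1768) = 49.64°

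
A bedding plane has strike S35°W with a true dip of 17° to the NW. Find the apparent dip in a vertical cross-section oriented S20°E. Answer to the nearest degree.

14°

Angle between strike (S35°W) and section (S20°E): β = 55°.
tan α = tan 17° × sin 55° = 0.3057 × 0.8192 = 0.2504
α = arctan(0.2504) = 14.06°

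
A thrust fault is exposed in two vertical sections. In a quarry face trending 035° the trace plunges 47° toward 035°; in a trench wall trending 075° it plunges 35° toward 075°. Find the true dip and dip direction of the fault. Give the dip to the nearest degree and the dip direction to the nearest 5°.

The two traces are lines in the plane: v₁ = (sin 35°·cos 47°, cos 35°·cos 47°, −sin 47°), v₂ = (sin 75°·cos 35°, cos 75°·cos 35°, −sin 35°).
n = v₁ × v₂ = (0.165, 0.354, 0.359) (taken with n_z > 0).
Dip δ = arctan(|n_h|/n_z) = arctan(0.391/0.359) = 47.4°.
Dip direction = atan2(0.165, 0.354) = 25° (azimuth of n's horizontal projection).

true dip 47°, dip direction 025°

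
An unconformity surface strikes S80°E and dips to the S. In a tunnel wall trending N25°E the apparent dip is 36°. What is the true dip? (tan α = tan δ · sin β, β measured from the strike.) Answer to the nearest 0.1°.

36.9°

β = acute angle between strike S80°E and section N25°E = 75°.
tan δ = tan α / sin β = tan 36° / sin 75° = 0.7265 / 0.9659 = 0.7522
true dip = arctan 0.7522 = 36.95°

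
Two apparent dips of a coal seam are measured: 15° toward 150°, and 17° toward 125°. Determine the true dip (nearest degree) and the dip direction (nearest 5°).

Each apparent-dip line lies in the plane. As unit vectors (x east, y north, z up), v₁ plunges 15°→150° and v₂ plunges 17°→125°.
n = v₁ × v₂ = (0.103, -0.062, 0.390) (taken with n_z > 0).
True dip = arccos(n_z / |n|) = arccos(0.9561) = 17.0°.
The horizontal component of n points toward azimuth atan2(n_x, n_y) = 121°, the dip direction.

true dip 17°, dip direction 120°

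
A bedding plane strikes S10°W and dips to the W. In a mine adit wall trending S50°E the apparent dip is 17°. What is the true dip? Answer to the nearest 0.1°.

19.4°

β = acute angle between strike S10°W and section S50°E = 60°.
tan(true dip) = tan 17° / sin 60° = 0.3530
true dip = arctan 0.3530 = 19.44°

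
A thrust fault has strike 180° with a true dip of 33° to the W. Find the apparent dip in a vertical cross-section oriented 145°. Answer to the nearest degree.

20°

Angle between strike (180°) and section (145°): β = 35°.
tan α = tan 33° × sin 35° = 0.6494 × 0.5736 = 0.3725
α = arctan(0.3725) = 20.43°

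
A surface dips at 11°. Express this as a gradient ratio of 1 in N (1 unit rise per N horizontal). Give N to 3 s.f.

1 : N means tan θ = 1/N, so N = 1/tan 11° = 1/0.1944

1 in 5.14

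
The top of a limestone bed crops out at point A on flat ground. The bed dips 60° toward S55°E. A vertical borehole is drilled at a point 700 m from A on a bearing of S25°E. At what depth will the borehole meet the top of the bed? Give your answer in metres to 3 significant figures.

1050 m

The hole lies 30° from the dip direction, so the down-dip offset is 700 × cos 30° = 606.22 m.
Depth = down-dip offset × tan(dip) = 606.22 × tan 60° = 606.22 × 1.7321
Depth = 1050.00 m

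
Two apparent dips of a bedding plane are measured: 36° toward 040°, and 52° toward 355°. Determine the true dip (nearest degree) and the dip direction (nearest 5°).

true dip 53°, dip direction 345°

Represent each trace as a vector plunging at its apparent dip toward its trend (east-north-up frame): v₁ = (0.520, 0.620, -0.588), v₂ = (-0.054, 0.613, -0.788).
n = v₁ × v₂ = (-0.128, 0.441, 0.352) (taken with n_z > 0).
True dip = arccos(n_z / |n|) = arccos(0.6084) = 52.5°.
Dip direction = azimuth of (n_x, n_y) = atan2(-0.128, 0.441) = 344°.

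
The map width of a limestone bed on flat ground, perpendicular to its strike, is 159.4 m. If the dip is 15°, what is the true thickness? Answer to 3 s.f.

True thickness t = w · sin(dip) = 159.4 × sin 15°
t = 159.4 × 0.2588 = 41.256 m

41.3 m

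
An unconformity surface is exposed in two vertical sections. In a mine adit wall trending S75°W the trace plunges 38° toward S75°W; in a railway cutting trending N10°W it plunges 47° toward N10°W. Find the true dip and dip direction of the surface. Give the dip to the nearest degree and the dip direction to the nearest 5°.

true dip 54°, dip direction 310°

Each apparent-dip line lies in the plane. As unit vectors (x east, y north, z up), v₁ plunges 38°→S75°W and v₂ plunges 47°→N10°W.
Cross product v₁ × v₂ gives the pole to the plane: n ∝ (-0.563, 0.484, 0.535).
Dip δ = arctan(|n_h|/n_z) = arctan(0.742/0.535) = 54.2°.
Dip direction = atan2(-0.563, 0.484) = 311° (azimuth of n's horizontal projection).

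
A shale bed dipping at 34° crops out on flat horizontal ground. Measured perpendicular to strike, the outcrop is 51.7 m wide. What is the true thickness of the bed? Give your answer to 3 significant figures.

28.9 m

True thickness t = w · sin(dip) = 51.7 × sin 34°
t = 51.7 × 0.5592 = 28.910 m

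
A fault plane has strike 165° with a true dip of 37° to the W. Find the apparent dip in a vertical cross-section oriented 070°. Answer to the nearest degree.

37°

The section lies 85° from the strike.
tan(apparent dip) = tan 37° · sin 85° = 0.7507
apparent dip = arctan 0.7507 = 36.90°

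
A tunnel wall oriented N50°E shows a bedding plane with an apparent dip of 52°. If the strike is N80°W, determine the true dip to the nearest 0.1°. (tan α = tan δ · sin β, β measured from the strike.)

β = acute angle between strike N80°W and section N50°E = 50°.
tan(true dip) = tan 52° / sin 50° = 1.6708
δ = arctan(1.6708) = 59.10°

59.1°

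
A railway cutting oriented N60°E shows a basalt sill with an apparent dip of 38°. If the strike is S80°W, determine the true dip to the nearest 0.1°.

66.4°

The section is 20° from the strike.
tan(true dip) = tan 38° / sin 20° = 2.2843
δ = arctan(2.2843) = 66.36°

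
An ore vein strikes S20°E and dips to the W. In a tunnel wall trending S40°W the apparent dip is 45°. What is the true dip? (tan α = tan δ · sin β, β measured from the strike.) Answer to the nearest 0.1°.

The section is 60° from the strike.
tan δ = tan α / sin β = tan 45° / sin 60° = 1.0000 / 0.8660 = 1.1547
δ = arctan(1.1547) = 49.11°

49.1°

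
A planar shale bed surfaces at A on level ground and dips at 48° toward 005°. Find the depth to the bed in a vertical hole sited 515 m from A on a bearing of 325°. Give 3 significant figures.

The hole lies 40° from the dip direction, so the down-dip offset is 515 × cos 40° = 394.51 m.
Depth = down-dip offset × tan(dip) = 394.51 × tan 48° = 394.51 × 1.1106
Depth = 438.15 m

438 m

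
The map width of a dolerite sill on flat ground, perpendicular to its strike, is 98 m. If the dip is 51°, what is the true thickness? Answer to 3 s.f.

True thickness t = w · sin(dip) = 98 × sin 51°
t = 98 × 0.7771 = 76.160 m

76.2 m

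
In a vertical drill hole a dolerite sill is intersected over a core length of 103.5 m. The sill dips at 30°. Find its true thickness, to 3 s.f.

True thickness t = h · cos(dip) = 103.5 × cos 30°
t = 103.5 × 0.8660 = 89.634 m

89.6 m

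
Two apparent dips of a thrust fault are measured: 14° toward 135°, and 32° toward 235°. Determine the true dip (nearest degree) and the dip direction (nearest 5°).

true dip 36°, dip direction 205°

Each apparent-dip line lies in the plane. As unit vectors (x east, y north, z up), v₁ plunges 14°→135° and v₂ plunges 32°→235°.
Cross product v₁ × v₂ gives the pole to the plane: n ∝ (-0.246, -0.532, 0.810).
True dip = arccos(n_z / |n|) = arccos(0.8104) = 35.9°.
Dip direction = azimuth of (n_x, n_y) = atan2(-0.246, -0.532) = 205°.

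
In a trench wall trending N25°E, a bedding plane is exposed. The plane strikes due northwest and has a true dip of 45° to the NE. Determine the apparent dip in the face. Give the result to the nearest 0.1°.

43.2°

The strike is due northwest and the section trends N25°E; the acute angle between them is β = 70°.
tan(apparent dip) = tan 45° · sin 70° = 0.9397
apparent dip = arctan 0.9397 = 43.22°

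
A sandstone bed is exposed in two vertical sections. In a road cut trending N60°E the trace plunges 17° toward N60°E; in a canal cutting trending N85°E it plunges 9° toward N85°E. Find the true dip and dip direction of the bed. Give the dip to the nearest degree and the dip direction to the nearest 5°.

true dip 23°, dip direction 015°

The two traces are lines in the plane: v₁ = (sin 60°·cos 17°, cos 60°·cos 17°, −sin 17°), v₂ = (sin 85°·cos 9°, cos 85°·cos 9°, −sin 9°).
The plane normal is n = v₁ × v₂ ∝ (0.050, 0.158, 0.399).
Dip δ = arctan(|n_h|/n_z) = arctan(0.166/0.399) = 22.5°.
Dip direction = azimuth of (n_x, n_y) = atan2(0.050, 0.158) = 17°.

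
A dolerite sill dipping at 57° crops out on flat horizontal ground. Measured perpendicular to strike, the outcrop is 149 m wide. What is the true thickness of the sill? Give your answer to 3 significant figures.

True thickness t = w · sin(dip) = 149 × sin 57°
t = 149 × 0.8387 = 124.962 m

125 m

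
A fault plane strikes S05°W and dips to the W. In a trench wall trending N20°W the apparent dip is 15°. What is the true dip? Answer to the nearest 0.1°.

32.4°

The section is 25° from the strike.
tan(true dip) = tan 15° / sin 25° = 0.6340
δ = arctan(0.6340) = 32.38°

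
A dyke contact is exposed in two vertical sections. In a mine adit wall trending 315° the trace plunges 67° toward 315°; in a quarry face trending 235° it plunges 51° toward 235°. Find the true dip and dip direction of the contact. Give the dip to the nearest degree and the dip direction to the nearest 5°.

The two traces are lines in the plane: v₁ = (sin 315°·cos 67°, cos 315°·cos 67°, −sin 67°), v₂ = (sin 235°·cos 51°, cos 235°·cos 51°, −sin 51°).
The plane normal is n = v₁ × v₂ ∝ (-0.547, 0.260, 0.242).
Dip δ = arctan(|n_h|/n_z) = arctan(0.606/0.242) = 68.2°.
The horizontal component of n points toward azimuth atan2(n_x, n_y) = 295°, the dip direction.

true dip 68°, dip direction 295°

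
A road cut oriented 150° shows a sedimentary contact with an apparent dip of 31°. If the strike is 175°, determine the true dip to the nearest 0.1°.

The section is 25° from the strike.
tan δ = tan α / sin β = tan 31° / sin 25° = 0.6009 / 0.4226 = 1.4218
true dip = arctan 1.4218 = 54.88°

54.9°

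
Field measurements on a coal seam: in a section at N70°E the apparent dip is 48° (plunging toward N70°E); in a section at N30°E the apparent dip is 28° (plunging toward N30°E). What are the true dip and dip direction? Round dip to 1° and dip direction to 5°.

true dip 51°, dip direction 095°

Represent each trace as a vector plunging at its apparent dip toward its trend (east-north-up frame): v₁ = (0.629, 0.229, -0.743), v₂ = (0.441, 0.765, -0.469).
The plane normal is n = v₁ × v₂ ∝ (0.461, -0.033, 0.380).
tan δ = √(n_x²+n_y²)/n_z = 0.462/0.380, so δ = 50.6°.
The horizontal component of n points toward azimuth atan2(n_x, n_y) = 94°, the dip direction.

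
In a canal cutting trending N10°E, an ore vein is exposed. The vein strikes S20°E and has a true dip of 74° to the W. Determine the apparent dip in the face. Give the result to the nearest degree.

60°

Angle between strike (S20°E) and section (N10°E): β = 30°.
tan α = tan 74° × sin 30° = 3.4874 × 0.5000 = 1.7437
α = arctan(1.7437) = 60.17°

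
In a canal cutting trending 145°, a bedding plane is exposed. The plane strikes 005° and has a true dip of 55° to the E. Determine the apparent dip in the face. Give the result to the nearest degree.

The strike is 005° and the section trends 145°; the acute angle between them is β = 40°.
tan(apparent dip) = tan 55° · sin 40° = 0.9180
apparent dip = arctan 0.9180 = 42.55°

43°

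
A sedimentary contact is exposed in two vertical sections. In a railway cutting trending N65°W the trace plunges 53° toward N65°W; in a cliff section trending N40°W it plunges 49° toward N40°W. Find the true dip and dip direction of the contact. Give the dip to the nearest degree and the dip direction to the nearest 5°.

Each apparent-dip line lies in the plane. As unit vectors (x east, y north, z up), v₁ plunges 53°→N65°W and v₂ plunges 49°→N40°W.
n = v₁ × v₂ = (-0.209, 0.075, 0.167) (taken with n_z > 0).
tan δ = √(n_x²+n_y²)/n_z = 0.222/0.167, so δ = 53.1°.
Dip direction = azimuth of (n_x, n_y) = atan2(-0.209, 0.075) = 290°.

true dip 53°, dip direction 290°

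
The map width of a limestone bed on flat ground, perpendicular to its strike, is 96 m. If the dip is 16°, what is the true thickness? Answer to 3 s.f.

26.5 m

True thickness t = w · sin(dip) = 96 × sin 16°
t = 96 × 0.2756 = 26.461 m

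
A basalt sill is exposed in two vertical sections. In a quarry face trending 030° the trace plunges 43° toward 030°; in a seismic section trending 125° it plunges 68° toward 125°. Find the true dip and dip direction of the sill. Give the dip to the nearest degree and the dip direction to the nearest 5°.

true dip 70°, dip direction 100°

The two traces are lines in the plane: v₁ = (sin 30°·cos 43°, cos 30°·cos 43°, −sin 43°), v₂ = (sin 125°·cos 68°, cos 125°·cos 68°, −sin 68°).
Cross product v₁ × v₂ gives the pole to the plane: n ∝ (0.734, -0.130, 0.273).
Dip δ = arctan(|n_h|/n_z) = arctan(0.745/0.273) = 69.9°.
The horizontal component of n points toward azimuth atan2(n_x, n_y) = 100°, the dip direction.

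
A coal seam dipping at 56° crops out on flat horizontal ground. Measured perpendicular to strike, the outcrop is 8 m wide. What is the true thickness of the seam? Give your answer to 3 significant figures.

True thickness t = w · sin(dip) = 8 × sin 56°
t = 8 × 0.8290 = 6.632 m

6.63 m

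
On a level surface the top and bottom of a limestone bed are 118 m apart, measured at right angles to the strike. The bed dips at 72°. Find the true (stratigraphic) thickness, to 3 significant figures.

112 m

True thickness t = w · sin(dip) = 118 × sin 72°
t = 118 × 0.9511 = 112.225 m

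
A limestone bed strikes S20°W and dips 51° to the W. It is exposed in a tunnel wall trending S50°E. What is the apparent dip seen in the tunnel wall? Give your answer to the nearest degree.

Angle between strike (S20°W) and section (S50°E): β = 70°.
tan(apparent dip) = tan 51° · sin 70° = 1.1604
apparent dip = arctan 1.1604 = 49.25°

49°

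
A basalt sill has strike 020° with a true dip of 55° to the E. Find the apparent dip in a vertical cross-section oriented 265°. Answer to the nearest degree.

Angle between strike (020°) and section (265°): β = 65°.
tan(apparent dip) = tan 55° · sin 65° = 1.2943
apparent dip = arctan 1.2943 = 52.31°

52°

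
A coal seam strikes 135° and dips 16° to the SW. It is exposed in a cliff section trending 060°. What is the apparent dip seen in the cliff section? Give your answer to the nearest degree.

The strike is 135° and the section trends 060°; the acute angle between them is β = 75°.
tan α = tan 16° × sin 75° = 0.2867 × 0.9659 = 0.2770
α = arctan(0.2770) = 15.48°

15°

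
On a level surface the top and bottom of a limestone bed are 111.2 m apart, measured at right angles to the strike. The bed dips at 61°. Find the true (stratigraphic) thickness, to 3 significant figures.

97.3 m

True thickness t = w · sin(dip) = 111.2 × sin 61°
t = 111.2 × 0.8746 = 97.258 m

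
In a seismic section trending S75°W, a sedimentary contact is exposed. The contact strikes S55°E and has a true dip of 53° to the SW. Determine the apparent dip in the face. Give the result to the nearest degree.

45°

The section lies 50° from the strike.
tan(apparent dip) = tan 53° · sin 50° = 1.0166
α = arctan(1.0166) = 45.47°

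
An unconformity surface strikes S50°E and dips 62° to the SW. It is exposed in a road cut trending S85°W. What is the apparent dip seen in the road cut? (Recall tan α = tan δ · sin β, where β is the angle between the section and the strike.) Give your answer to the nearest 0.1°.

53.1°

The strike is S50°E and the section trends S85°W; the acute angle between them is β = 45°.
tan(apparent dip) = tan 62° · sin 45° = 1.3299
α = arctan(1.3299) = 53.06°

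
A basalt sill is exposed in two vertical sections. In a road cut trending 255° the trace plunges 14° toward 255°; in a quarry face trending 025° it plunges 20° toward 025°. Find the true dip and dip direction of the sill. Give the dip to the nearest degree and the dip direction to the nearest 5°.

true dip 36°, dip direction 325°

The two traces are lines in the plane: v₁ = (sin 255°·cos 14°, cos 255°·cos 14°, −sin 14°), v₂ = (sin 25°·cos 20°, cos 25°·cos 20°, −sin 20°).
n = v₁ × v₂ = (-0.292, 0.417, 0.698) (taken with n_z > 0).
Dip δ = arctan(|n_h|/n_z) = arctan(0.509/0.698) = 36.1°.
Dip direction = azimuth of (n_x, n_y) = atan2(-0.292, 0.417) = 325°.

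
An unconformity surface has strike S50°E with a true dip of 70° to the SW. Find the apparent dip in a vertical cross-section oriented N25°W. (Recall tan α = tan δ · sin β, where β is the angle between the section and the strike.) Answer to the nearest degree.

49°

The section lies 25° from the strike.
tan α = tan 70° × sin 25° = 2.7475 × 0.4226 = 1.1611
α = arctan(1.1611) = 49.26°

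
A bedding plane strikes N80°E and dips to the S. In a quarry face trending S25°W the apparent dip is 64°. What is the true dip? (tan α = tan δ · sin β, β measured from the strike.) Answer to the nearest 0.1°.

68.2°

The section is 55° from the strike.
tan δ = tan α / sin β = tan 64° / sin 55° = 2.0503 / 0.8192 = 2.5030
true dip = arctan 2.5030 = 68.22°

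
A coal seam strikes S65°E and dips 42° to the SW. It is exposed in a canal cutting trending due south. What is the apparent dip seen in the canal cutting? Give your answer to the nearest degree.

Angle between strike (S65°E) and section (due south): β = 65°.
tan(apparent dip) = tan 42° · sin 65° = 0.8160
apparent dip = arctan 0.8160 = 39.22°

39°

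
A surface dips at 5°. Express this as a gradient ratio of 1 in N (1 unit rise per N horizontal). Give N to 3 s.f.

1 in 11.4

1 : N means tan θ = 1/N, so N = 1/tan 5° = 1/0.0875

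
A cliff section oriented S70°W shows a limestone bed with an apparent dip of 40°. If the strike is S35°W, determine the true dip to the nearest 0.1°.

The section is 35° from the strike.
tan(true dip) = tan 40° / sin 35° = 1.4629
true dip = arctan 1.4629 = 55.64°

55.6°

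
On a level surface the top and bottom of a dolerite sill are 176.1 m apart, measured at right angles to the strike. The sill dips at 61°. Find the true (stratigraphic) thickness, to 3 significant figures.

True thickness t = w · sin(dip) = 176.1 × sin 61°
t = 176.1 × 0.8746 = 154.021 m

154 m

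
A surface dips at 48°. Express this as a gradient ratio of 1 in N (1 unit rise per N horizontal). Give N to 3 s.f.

1 : N means tan θ = 1/N, so N = 1/tan 48° = 1/1.1106

1 in 0.900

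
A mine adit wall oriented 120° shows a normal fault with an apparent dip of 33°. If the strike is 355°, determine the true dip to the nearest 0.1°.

β = acute angle between strike 355° and section 120° = 55°.
tan(true dip) = tan 33° / sin 55° = 0.7928
δ = arctan(0.7928) = 38.41°

38.4°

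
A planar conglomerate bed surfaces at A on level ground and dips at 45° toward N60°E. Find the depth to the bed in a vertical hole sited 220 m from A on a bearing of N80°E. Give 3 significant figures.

The hole lies 20° from the dip direction, so the down-dip offset is 220 × cos 20° = 206.73 m.
Depth = down-dip offset × tan(dip) = 206.73 × tan 45° = 206.73 × 1.0000
Depth = 206.73 m

207 m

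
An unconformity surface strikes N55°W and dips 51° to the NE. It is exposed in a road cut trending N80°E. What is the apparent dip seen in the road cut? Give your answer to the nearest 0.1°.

41.1°

The strike is N55°W and the section trends N80°E; the acute angle between them is β = 45°.
tan(apparent dip) = tan 51° · sin 45° = 0.8732
α = arctan(0.8732) = 41.13°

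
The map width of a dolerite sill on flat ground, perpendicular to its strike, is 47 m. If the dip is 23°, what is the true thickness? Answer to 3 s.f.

True thickness t = w · sin(dip) = 47 × sin 23°
t = 47 × 0.3907 = 18.364 m

18.4 m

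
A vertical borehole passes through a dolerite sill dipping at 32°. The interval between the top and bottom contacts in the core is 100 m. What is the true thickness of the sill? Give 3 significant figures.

84.8 m

True thickness t = h · cos(dip) = 100 × cos 32°
t = 100 × 0.8480 = 84.805 m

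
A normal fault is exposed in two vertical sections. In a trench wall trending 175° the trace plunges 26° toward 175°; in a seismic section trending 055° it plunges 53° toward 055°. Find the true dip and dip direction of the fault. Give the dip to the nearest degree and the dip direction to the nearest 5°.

Each apparent-dip line lies in the plane. As unit vectors (x east, y north, z up), v₁ plunges 26°→175° and v₂ plunges 53°→055°.
Cross product v₁ × v₂ gives the pole to the plane: n ∝ (0.866, -0.154, 0.468).
Dip δ = arctan(|n_h|/n_z) = arctan(0.880/0.468) = 62.0°.
Dip direction = atan2(0.866, -0.154) = 100° (azimuth of n's horizontal projection).

true dip 62°, dip direction 100°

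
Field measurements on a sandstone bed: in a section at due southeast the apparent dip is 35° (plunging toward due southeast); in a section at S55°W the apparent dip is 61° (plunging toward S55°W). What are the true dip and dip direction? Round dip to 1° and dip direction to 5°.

Each apparent-dip line lies in the plane. As unit vectors (x east, y north, z up), v₁ plunges 35°→due southeast and v₂ plunges 61°→S55°W.
The plane normal is n = v₁ × v₂ ∝ (-0.347, -0.734, 0.391).
tan δ = √(n_x²+n_y²)/n_z = 0.812/0.391, so δ = 64.3°.
Dip direction = atan2(-0.347, -0.734) = 205° (azimuth of n's horizontal projection).

true dip 64°, dip direction 205°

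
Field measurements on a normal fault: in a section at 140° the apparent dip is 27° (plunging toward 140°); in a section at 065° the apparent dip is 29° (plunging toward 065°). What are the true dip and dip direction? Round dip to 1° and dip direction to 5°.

true dip 34°, dip direction 100°

Represent each trace as a vector plunging at its apparent dip toward its trend (east-north-up frame): v₁ = (0.573, -0.683, -0.454), v₂ = (0.793, 0.370, -0.485).
n = v₁ × v₂ = (0.499, -0.082, 0.753) (taken with n_z > 0).
True dip = arccos(n_z / |n|) = arccos(0.8302) = 33.9°.
Dip direction = azimuth of (n_x, n_y) = atan2(0.499, -0.082) = 99°.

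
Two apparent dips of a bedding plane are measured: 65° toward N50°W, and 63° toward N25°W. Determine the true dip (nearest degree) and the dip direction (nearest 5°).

true dip 65°, dip direction 310°

The two traces are lines in the plane: v₁ = (sin 310°·cos 65°, cos 310°·cos 65°, −sin 65°), v₂ = (sin 335°·cos 63°, cos 335°·cos 63°, −sin 63°).
n = v₁ × v₂ = (-0.131, 0.115, 0.081) (taken with n_z > 0).
tan δ = √(n_x²+n_y²)/n_z = 0.174/0.081, so δ = 65.0°.
Dip direction = azimuth of (n_x, n_y) = atan2(-0.131, 0.115) = 311°.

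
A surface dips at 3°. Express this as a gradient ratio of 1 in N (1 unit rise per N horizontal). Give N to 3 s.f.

1 : N means tan θ = 1/N, so N = 1/tan 3° = 1/0.0524

1 in 19.1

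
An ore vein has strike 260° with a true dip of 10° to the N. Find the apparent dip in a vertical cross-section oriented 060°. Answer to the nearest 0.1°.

Angle between strike (260°) and section (060°): β = 20°.
tan(apparent dip) = tan 10° · sin 20° = 0.0603
α = arctan(0.0603) = 3.45°

3.5°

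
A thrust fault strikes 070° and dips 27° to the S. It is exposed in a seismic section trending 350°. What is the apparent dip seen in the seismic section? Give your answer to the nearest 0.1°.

The strike is 070° and the section trends 350°; the acute angle between them is β = 80°.
tan(apparent dip) = tan 27° · sin 80° = 0.5018
apparent dip = arctan 0.5018 = 26.65°

26.6°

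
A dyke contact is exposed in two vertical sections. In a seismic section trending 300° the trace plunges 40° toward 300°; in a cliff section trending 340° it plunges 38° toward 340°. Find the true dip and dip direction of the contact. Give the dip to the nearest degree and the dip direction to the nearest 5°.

The two traces are lines in the plane: v₁ = (sin 300°·cos 40°, cos 300°·cos 40°, −sin 40°), v₂ = (sin 340°·cos 38°, cos 340°·cos 38°, −sin 38°).
n = v₁ × v₂ = (-0.240, 0.235, 0.388) (taken with n_z > 0).
tan δ = √(n_x²+n_y²)/n_z = 0.336/0.388, so δ = 40.9°.
Dip direction = atan2(-0.240, 0.235) = 314° (azimuth of n's horizontal projection).

true dip 41°, dip direction 315°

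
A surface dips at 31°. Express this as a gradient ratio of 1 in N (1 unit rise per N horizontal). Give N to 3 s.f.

1 in 1.66

1 : N means tan θ = 1/N, so N = 1/tan 31° = 1/0.6009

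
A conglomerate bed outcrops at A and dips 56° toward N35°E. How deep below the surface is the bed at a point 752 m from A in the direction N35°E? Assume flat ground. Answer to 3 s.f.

1110 m

The hole is directly down-dip from the outcrop, so the down-dip offset is 752 m.
Depth = down-dip offset × tan(dip) = 752.00 × tan 56° = 752.00 × 1.4826
Depth = 1114.89 m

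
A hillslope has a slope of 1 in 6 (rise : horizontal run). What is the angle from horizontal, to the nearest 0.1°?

tan θ = 1/6 = 0.1667
θ = arctan(0.1667) = 9.46°

9.5°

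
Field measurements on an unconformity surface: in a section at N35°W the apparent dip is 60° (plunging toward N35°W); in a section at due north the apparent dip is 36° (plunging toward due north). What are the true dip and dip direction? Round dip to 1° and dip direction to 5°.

true dip 65°, dip direction 290°

The two traces are lines in the plane: v₁ = (sin 325°·cos 60°, cos 325°·cos 60°, −sin 60°), v₂ = (sin 0°·cos 36°, cos 0°·cos 36°, −sin 36°).
n = v₁ × v₂ = (-0.460, 0.169, 0.232) (taken with n_z > 0).
Dip δ = arctan(|n_h|/n_z) = arctan(0.490/0.232) = 64.7°.
Dip direction = atan2(-0.460, 0.169) = 290° (azimuth of n's horizontal projection).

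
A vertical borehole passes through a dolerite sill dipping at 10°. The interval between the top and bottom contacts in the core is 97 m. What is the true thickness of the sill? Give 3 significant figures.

95.5 m

True thickness t = h · cos(dip) = 97 × cos 10°
t = 97 × 0.9848 = 95.526 m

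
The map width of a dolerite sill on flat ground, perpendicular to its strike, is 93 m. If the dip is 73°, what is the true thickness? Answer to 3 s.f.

True thickness t = w · sin(dip) = 93 × sin 73°
t = 93 × 0.9563 = 88.936 m

88.9 m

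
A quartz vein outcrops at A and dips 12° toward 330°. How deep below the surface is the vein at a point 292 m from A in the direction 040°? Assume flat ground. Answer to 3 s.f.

21.2 m

The hole lies 70° from the dip direction, so the down-dip offset is 292 × cos 70° = 99.87 m.
Depth = down-dip offset × tan(dip) = 99.87 × tan 12° = 99.87 × 0.2126
Depth = 21.23 m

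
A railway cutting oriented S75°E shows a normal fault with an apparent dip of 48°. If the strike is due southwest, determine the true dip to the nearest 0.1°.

52.1°

β = acute angle between strike due southwest and section S75°E = 60°.
tan(true dip) = tan 48° / sin 60° = 1.2824
δ = arctan(1.2824) = 52.05°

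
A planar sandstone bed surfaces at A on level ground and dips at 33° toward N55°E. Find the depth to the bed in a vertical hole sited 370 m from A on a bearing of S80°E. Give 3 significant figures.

170 m

The hole lies 45° from the dip direction, so the down-dip offset is 370 × cos 45° = 261.63 m.
Depth = down-dip offset × tan(dip) = 261.63 × tan 33° = 261.63 × 0.6494
Depth = 169.90 m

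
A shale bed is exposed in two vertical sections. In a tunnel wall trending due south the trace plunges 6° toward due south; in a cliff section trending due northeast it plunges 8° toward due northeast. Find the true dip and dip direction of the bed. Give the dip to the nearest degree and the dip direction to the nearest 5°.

Each apparent-dip line lies in the plane. As unit vectors (x east, y north, z up), v₁ plunges 6°→due south and v₂ plunges 8°→due northeast.
n = v₁ × v₂ = (0.212, -0.073, 0.696) (taken with n_z > 0).
tan δ = √(n_x²+n_y²)/n_z = 0.224/0.696, so δ = 17.8°.
Dip direction = azimuth of (n_x, n_y) = atan2(0.212, -0.073) = 109°.

true dip 18°, dip direction 110°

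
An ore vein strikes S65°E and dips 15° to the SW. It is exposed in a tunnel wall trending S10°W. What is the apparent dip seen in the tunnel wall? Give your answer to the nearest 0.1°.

The section lies 75° from the strike.
tan(apparent dip) = tan 15° · sin 75° = 0.2588
α = arctan(0.2588) = 14.51°

14.5°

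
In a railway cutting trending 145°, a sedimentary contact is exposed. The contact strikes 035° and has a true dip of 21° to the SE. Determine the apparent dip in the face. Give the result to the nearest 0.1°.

19.8°

The strike is 035° and the section trends 145°; the acute angle between them is β = 70°.
tan α = tan 21° × sin 70° = 0.3839 × 0.9397 = 0.3607
α = arctan(0.3607) = 19.84°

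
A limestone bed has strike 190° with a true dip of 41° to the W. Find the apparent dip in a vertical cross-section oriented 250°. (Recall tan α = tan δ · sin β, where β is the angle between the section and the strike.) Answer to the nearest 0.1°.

37.0°

Angle between strike (190°) and section (250°): β = 60°.
tan α = tan 41° × sin 60° = 0.8693 × 0.8660 = 0.7528
α = arctan(0.7528) = 36.97°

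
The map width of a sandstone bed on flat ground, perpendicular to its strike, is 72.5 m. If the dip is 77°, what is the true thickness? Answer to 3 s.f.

True thickness t = w · sin(dip) = 72.5 × sin 77°
t = 72.5 × 0.9744 = 70.642 m

70.6 m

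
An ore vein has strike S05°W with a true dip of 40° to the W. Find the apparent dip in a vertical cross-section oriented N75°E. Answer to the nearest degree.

The strike is S05°W and the section trends N75°E; the acute angle between them is β = 70°.
tan(apparent dip) = tan 40° · sin 70° = 0.7885
apparent dip = arctan 0.7885 = 38.26°

38°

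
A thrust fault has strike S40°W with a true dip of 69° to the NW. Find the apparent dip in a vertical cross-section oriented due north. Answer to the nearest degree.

Angle between strike (S40°W) and section (due north): β = 40°.
tan(apparent dip) = tan 69° · sin 40° = 1.6745
apparent dip = arctan 1.6745 = 59.15°

59°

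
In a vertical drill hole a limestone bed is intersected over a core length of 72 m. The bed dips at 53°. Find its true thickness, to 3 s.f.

43.3 m

True thickness t = h · cos(dip) = 72 × cos 53°
t = 72 × 0.6018 = 43.331 m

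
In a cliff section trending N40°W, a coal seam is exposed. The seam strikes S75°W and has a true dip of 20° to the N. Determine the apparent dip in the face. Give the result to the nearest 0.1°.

The strike is S75°W and the section trends N40°W; the acute angle between them is β = 65°.
tan(apparent dip) = tan 20° · sin 65° = 0.3299
apparent dip = arctan 0.3299 = 18.26°

18.3°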